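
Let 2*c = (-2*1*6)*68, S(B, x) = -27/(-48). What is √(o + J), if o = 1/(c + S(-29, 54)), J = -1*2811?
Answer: 5*I*√4778407443/6519 ≈ 53.019*I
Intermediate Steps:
S(B, x) = 9/16 (S(B, x) = -27*(-1/48) = 9/16)
J = -2811
c = -408 (c = ((-2*1*6)*68)/2 = (-2*6*68)/2 = (-12*68)/2 = (½)*(-816) = -408)
o = -16/6519 (o = 1/(-408 + 9/16) = 1/(-6519/16) = -16/6519 ≈ -0.0024544)
√(o + J) = √(-16/6519 - 2811) = √(-18324925/6519) = 5*I*√4778407443/6519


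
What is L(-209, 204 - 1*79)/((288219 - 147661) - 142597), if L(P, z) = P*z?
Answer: 26125/2039 ≈ 12.813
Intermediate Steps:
L(-209, 204 - 1*79)/((288219 - 147661) - 142597) = (-209*(204 - 1*79))/((288219 - 147661) - 142597) = (-209*(204 - 79))/(140558 - 142597) = -209*125/(-2039) = -26125*(-1/2039) = 26125/2039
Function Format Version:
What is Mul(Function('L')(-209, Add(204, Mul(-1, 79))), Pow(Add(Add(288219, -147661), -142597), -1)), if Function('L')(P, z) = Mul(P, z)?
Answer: Rational(26125, 2039) ≈ 12.813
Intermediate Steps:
Mul(Function('L')(-209, Add(204, Mul(-1, 79))), Pow(Add(Add(288219, -147661), -142597), -1)) = Mul(Mul(-209, Add(204, Mul(-1, 79))), Pow(Add(Add(288219, -147661), -142597), -1)) = Mul(Mul(-209, Add(204, -79)), Pow(Add(140558, -142597), -1)) = Mul(Mul(-209, 125), Pow(-2039, -1)) = Mul(-26125, Rational(-1, 2039)) = Rational(26125, 2039)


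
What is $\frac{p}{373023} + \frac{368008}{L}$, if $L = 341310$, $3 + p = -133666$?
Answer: $\frac{492757429}{684497205} \approx 0.71988$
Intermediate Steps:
$p = -133669$ ($p = -3 - 133666 = -133669$)
$\frac{p}{373023} + \frac{368008}{L} = - \frac{133669}{373023} + \frac{368008}{341310} = \left(-133669\right) \frac{1}{373023} + 368008 \cdot \frac{1}{341310} = - \frac{133669}{373023} + \frac{184004}{170655} = \frac{492757429}{684497205}$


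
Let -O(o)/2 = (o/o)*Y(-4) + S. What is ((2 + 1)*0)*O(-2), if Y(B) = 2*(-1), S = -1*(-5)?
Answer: 0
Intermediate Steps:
S = 5
Y(B) = -2
O(o) = -6 (O(o) = -2*((o/o)*(-2) + 5) = -2*(1*(-2) + 5) = -2*(-2 + 5) = -2*3 = -6)
((2 + 1)*0)*O(-2) = ((2 + 1)*0)*(-6) = (3*0)*(-6) = 0*(-6) = 0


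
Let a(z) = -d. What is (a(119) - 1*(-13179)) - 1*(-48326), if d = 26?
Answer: 61479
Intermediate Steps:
a(z) = -26 (a(z) = -1*26 = -26)
(a(119) - 1*(-13179)) - 1*(-48326) = (-26 - 1*(-13179)) - 1*(-48326) = (-26 + 13179) + 48326 = 13153 + 48326 = 61479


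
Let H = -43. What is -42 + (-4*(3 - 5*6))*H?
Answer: -4686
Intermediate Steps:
-42 + (-4*(3 - 5*6))*H = -42 - 4*(3 - 5*6)*(-43) = -42 - 4*(3 - 30)*(-43) = -42 - 4*(-27)*(-43) = -42 + 108*(-43) = -42 - 4644 = -4686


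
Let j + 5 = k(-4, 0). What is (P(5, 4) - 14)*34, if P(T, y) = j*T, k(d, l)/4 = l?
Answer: -1326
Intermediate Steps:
k(d, l) = 4*l
j = -5 (j = -5 + 4*0 = -5 + 0 = -5)
P(T, y) = -5*T
(P(5, 4) - 14)*34 = (-5*5 - 14)*34 = (-25 - 14)*34 = -39*34 = -1326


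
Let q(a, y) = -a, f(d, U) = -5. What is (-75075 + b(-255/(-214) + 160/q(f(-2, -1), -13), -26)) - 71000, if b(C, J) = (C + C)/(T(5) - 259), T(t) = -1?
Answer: -4063813603/27820 ≈ -1.4608e+5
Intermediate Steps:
b(C, J) = -C/130 (b(C, J) = (C + C)/(-1 - 259) = (2*C)/(-260) = (2*C)*(-1/260) = -C/130)
(-75075 + b(-255/(-214) + 160/q(f(-2, -1), -13), -26)) - 71000 = (-75075 - (-255/(-214) + 160/((-1*(-5))))/130) - 71000 = (-75075 - (-255*(-1/214) + 160/5)/130) - 71000 = (-75075 - (255/214 + 160*(⅕))/130) - 71000 = (-75075 - (255/214 + 32)/130) - 71000 = (-75075 - 1/130*7103/214) - 71000 = (-75075 - 7103/27820) - 71000 = -2088593603/27820 - 71000 = -4063813603/27820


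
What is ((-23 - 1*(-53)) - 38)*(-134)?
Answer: 1072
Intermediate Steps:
((-23 - 1*(-53)) - 38)*(-134) = ((-23 + 53) - 38)*(-134) = (30 - 38)*(-134) = -8*(-134) = 1072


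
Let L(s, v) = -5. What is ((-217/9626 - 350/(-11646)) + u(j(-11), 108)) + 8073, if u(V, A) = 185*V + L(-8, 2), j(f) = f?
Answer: 338163331493/56052198 ≈ 6033.0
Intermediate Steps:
u(V, A) = -5 + 185*V (u(V, A) = 185*V - 5 = -5 + 185*V)
((-217/9626 - 350/(-11646)) + u(j(-11), 108)) + 8073 = ((-217/9626 - 350/(-11646)) + (-5 + 185*(-11))) + 8073 = ((-217*1/9626 - 350*(-1/11646)) + (-5 - 2035)) + 8073 = ((-217/9626 + 175/5823) - 2040) + 8073 = (420959/56052198 - 2040) + 8073 = -114346062961/56052198 + 8073 = 338163331493/56052198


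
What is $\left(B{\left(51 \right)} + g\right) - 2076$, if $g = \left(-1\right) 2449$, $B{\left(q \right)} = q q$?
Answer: $-1924$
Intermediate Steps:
$B{\left(q \right)} = q^{2}$
$g = -2449$
$\left(B{\left(51 \right)} + g\right) - 2076 = \left(51^{2} - 2449\right) - 2076 = \left(2601 - 2449\right) - 2076 = 152 - 2076 = -1924$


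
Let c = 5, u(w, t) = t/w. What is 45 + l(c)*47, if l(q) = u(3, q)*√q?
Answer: 45 + 235*√5/3 ≈ 220.16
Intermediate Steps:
l(q) = q^(3/2)/3 (l(q) = (q/3)*√q = q^(3/2)/3)
45 + l(c)*47 = 45 + (5^(3/2)/3)*47 = 45 + ((5*√5)/3)*47 = 45 + (5*√5/3)*47 = 45 + 235*√5/3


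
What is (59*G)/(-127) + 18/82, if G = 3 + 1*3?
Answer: -13371/5207 ≈ -2.5679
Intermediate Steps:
G = 6 (G = 3 + 3 = 6)
(59*G)/(-127) + 18/82 = (59*6)/(-127) + 18/82 = 354*(-1/127) + 18*(1/82) = -354/127 + 9/41 = -13371/5207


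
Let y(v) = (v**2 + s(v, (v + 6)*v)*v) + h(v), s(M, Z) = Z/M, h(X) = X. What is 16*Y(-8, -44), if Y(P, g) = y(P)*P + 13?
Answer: -9008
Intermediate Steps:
y(v) = v + v**2 + v*(6 + v) (y(v) = (v**2 + (((v + 6)*v)/v)*v) + v = (v**2 + (((6 + v)*v)/v)*v) + v = (v**2 + ((v*(6 + v))/v)*v) + v = (v**2 + (6 + v)*v) + v = (v**2 + v*(6 + v)) + v = v + v**2 + v*(6 + v))
Y(P, g) = 13 + P**2*(7 + 2*P) (Y(P, g) = (P*(7 + 2*P))*P + 13 = P**2*(7 + 2*P) + 13 = 13 + P**2*(7 + 2*P))
16*Y(-8, -44) = 16*(13 + (-8)**2*(7 + 2*(-8))) = 16*(13 + 64*(7 - 16)) = 16*(13 + 64*(-9)) = 16*(13 - 576) = 16*(-563) = -9008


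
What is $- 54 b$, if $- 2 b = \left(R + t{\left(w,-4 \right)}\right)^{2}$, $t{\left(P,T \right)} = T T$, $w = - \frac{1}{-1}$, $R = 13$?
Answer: $22707$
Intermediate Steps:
$w = 1$ ($w = \left(-1\right) \left(-1\right) = 1$)
$t{\left(P,T \right)} = T^{2}$
$b = - \frac{841}{2}$ ($b = - \frac{\left(13 + \left(-4\right)^{2}\right)^{2}}{2} = - \frac{\left(13 + 16\right)^{2}}{2} = - \frac{29^{2}}{2} = \left(- \frac{1}{2}\right) 841 = - \frac{841}{2} \approx -420.5$)
$- 54 b = \left(-54\right) \left(- \frac{841}{2}\right) = 22707$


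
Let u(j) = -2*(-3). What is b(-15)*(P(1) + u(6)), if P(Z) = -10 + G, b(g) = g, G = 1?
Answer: 45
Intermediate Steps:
u(j) = 6
P(Z) = -9 (P(Z) = -10 + 1 = -9)
b(-15)*(P(1) + u(6)) = -15*(-9 + 6) = -15*(-3) = 45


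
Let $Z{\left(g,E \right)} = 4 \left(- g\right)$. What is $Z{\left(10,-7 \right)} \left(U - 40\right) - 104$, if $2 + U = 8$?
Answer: $1256$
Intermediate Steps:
$U = 6$ ($U = -2 + 8 = 6$)
$Z{\left(g,E \right)} = - 4 g$
$Z{\left(10,-7 \right)} \left(U - 40\right) - 104 = \left(-4\right) 10 \left(6 - 40\right) - 104 = - 40 \left(6 - 40\right) - 104 = \left(-40\right) \left(-34\right) - 104 = 1360 - 104 = 1256$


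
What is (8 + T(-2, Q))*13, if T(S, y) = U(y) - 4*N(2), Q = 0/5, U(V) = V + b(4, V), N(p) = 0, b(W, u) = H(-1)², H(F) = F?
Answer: 117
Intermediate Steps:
b(W, u) = 1 (b(W, u) = (-1)² = 1)
U(V) = 1 + V (U(V) = V + 1 = 1 + V)
Q = 0 (Q = 0*(⅕) = 0)
T(S, y) = 1 + y (T(S, y) = (1 + y) - 4*0 = (1 + y) + 0 = 1 + y)
(8 + T(-2, Q))*13 = (8 + (1 + 0))*13 = (8 + 1)*13 = 9*13 = 117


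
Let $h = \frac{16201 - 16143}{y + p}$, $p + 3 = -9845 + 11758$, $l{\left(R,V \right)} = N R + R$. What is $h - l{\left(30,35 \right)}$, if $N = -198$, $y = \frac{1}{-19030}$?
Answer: $\frac{214813640830}{36347299} \approx 5910.0$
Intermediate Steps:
$y = - \frac{1}{19030} \approx -5.2549 \cdot 10^{-5}$
$l{\left(R,V \right)} = - 197 R$ ($l{\left(R,V \right)} = - 198 R + R = - 197 R$)
$p = 1910$ ($p = -3 + \left(-9845 + 11758\right) = -3 + 1913 = 1910$)
$h = \frac{1103740}{36347299}$ ($h = \frac{16201 - 16143}{- \frac{1}{19030} + 1910} = \frac{58}{\frac{36347299}{19030}} = 58 \cdot \frac{19030}{36347299} = \frac{1103740}{36347299} \approx 0.030366$)
$h - l{\left(30,35 \right)} = \frac{1103740}{36347299} - \left(-197\right) 30 = \frac{1103740}{36347299} - -5910 = \frac{1103740}{36347299} + 5910 = \frac{214813640830}{36347299}$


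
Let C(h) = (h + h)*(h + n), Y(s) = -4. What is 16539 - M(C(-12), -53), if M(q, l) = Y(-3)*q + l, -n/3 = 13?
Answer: 21488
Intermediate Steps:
n = -39 (n = -3*13 = -39)
C(h) = 2*h*(-39 + h) (C(h) = (h + h)*(h - 39) = (2*h)*(-39 + h) = 2*h*(-39 + h))
M(q, l) = l - 4*q (M(q, l) = -4*q + l = l - 4*q)
16539 - M(C(-12), -53) = 16539 - (-53 - 8*(-12)*(-39 - 12)) = 16539 - (-53 - 8*(-12)*(-51)) = 16539 - (-53 - 4*1224) = 16539 - (-53 - 4896) = 16539 - 1*(-4949) = 16539 + 4949 = 21488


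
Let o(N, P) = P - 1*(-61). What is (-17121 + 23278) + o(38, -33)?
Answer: 6185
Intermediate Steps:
o(N, P) = 61 + P (o(N, P) = P + 61 = 61 + P)
(-17121 + 23278) + o(38, -33) = (-17121 + 23278) + (61 - 33) = 6157 + 28 = 6185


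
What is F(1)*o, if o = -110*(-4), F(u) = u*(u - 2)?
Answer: -440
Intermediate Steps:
F(u) = u*(-2 + u)
o = 440
F(1)*o = (1*(-2 + 1))*440 = (1*(-1))*440 = -1*440 = -440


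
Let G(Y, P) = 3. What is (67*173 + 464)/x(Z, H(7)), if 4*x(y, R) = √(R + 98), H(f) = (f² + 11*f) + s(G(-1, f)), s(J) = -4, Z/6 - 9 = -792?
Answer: 4822*√55/11 ≈ 3251.0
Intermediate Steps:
Z = -4698 (Z = 54 + 6*(-792) = 54 - 4752 = -4698)
H(f) = -4 + f² + 11*f (H(f) = (f² + 11*f) - 4 = -4 + f² + 11*f)
x(y, R) = √(98 + R)/4 (x(y, R) = √(R + 98)/4 = √(98 + R)/4)
(67*173 + 464)/x(Z, H(7)) = (67*173 + 464)/((√(98 + (-4 + 7² + 11*7))/4)) = (11591 + 464)/((√(98 + (-4 + 49 + 77))/4)) = 12055/((√(98 + 122)/4)) = 12055/((√220/4)) = 12055/(((2*√55)/4)) = 12055/((√55/2)) = 12055*(2*√55/55) = 4822*√55/11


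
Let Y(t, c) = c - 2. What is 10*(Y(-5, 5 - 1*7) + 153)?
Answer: 1490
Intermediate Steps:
Y(t, c) = -2 + c
10*(Y(-5, 5 - 1*7) + 153) = 10*((-2 + (5 - 1*7)) + 153) = 10*((-2 + (5 - 7)) + 153) = 10*((-2 - 2) + 153) = 10*(-4 + 153) = 10*149 = 1490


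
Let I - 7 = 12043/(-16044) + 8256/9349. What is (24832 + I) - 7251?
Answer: 2638138190585/149995356 ≈ 17588.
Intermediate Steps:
I = 1069836749/149995356 (I = 7 + (12043/(-16044) + 8256/9349) = 7 + (12043*(-1/16044) + 8256*(1/9349)) = 7 + (-12043/16044 + 8256/9349) = 7 + 19869257/149995356 = 1069836749/149995356 ≈ 7.1325)
(24832 + I) - 7251 = (24832 + 1069836749/149995356) - 7251 = 3725754516941/149995356 - 7251 = 2638138190585/149995356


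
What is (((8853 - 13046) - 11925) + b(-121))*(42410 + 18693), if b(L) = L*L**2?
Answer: -109232549937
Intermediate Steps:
b(L) = L**3
(((8853 - 13046) - 11925) + b(-121))*(42410 + 18693) = (((8853 - 13046) - 11925) + (-121)**3)*(42410 + 18693) = ((-4193 - 11925) - 1771561)*61103 = (-16118 - 1771561)*61103 = -1787679*61103 = -109232549937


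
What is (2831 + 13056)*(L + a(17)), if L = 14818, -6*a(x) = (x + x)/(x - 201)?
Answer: 129948558511/552 ≈ 2.3541e+8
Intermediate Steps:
a(x) = -x/(3*(-201 + x)) (a(x) = -(x + x)/(6*(x - 201)) = -2*x/(6*(-201 + x)) = -x/(3*(-201 + x)))
(2831 + 13056)*(L + a(17)) = (2831 + 13056)*(14818 - 1*17/(-603 + 3*17)) = 15887*(14818 - 1*17/(-603 + 51)) = 15887*(14818 - 1*17/(-552)) = 15887*(14818 - 1*17*(-1/552)) = 15887*(14818 + 17/552) = 15887*(8179553/552) = 129948558511/552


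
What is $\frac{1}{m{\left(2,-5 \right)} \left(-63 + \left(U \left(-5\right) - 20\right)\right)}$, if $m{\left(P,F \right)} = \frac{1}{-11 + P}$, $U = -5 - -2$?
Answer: $\frac{9}{68} \approx 0.13235$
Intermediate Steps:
$U = -3$ ($U = -5 + 2 = -3$)
$\frac{1}{m{\left(2,-5 \right)} \left(-63 + \left(U \left(-5\right) - 20\right)\right)} = \frac{1}{\frac{1}{-11 + 2} \left(-63 - 5\right)} = \frac{1}{\frac{1}{-9} \left(-63 + \left(15 - 20\right)\right)} = \frac{1}{\left(- \frac{1}{9}\right) \left(-63 - 5\right)} = \frac{1}{\left(- \frac{1}{9}\right) \left(-68\right)} = \frac{1}{\frac{68}{9}} = \frac{9}{68}$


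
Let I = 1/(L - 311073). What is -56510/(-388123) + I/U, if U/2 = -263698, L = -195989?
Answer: 15112043811281643/103792811538053896 ≈ 0.14560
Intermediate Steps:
I = -1/507062 (I = 1/(-195989 - 311073) = 1/(-507062) = -1/507062 ≈ -1.9721e-6)
U = -527396 (U = 2*(-263698) = -527396)
-56510/(-388123) + I/U = -56510/(-388123) - 1/507062/(-527396) = -56510*(-1/388123) - 1/507062*(-1/527396) = 56510/388123 + 1/267422470552 = 15112043811281643/103792811538053896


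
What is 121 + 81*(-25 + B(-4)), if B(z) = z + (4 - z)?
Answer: -1580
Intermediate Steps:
B(z) = 4
121 + 81*(-25 + B(-4)) = 121 + 81*(-25 + 4) = 121 + 81*(-21) = 121 - 1701 = -1580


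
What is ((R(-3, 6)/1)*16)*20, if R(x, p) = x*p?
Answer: -5760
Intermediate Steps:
R(x, p) = p*x
((R(-3, 6)/1)*16)*20 = (((6*(-3))/1)*16)*20 = (-18*1*16)*20 = -18*16*20 = -288*20 = -5760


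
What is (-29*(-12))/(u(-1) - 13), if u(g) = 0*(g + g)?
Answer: -348/13 ≈ -26.769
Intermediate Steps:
u(g) = 0 (u(g) = 0*(2*g) = 0)
(-29*(-12))/(u(-1) - 13) = (-29*(-12))/(0 - 13) = 348/(-13) = 348*(-1/13) = -348/13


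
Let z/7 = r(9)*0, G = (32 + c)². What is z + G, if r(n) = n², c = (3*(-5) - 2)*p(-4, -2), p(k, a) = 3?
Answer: 361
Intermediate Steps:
c = -51 (c = (3*(-5) - 2)*3 = (-15 - 2)*3 = -17*3 = -51)
G = 361 (G = (32 - 51)² = (-19)² = 361)
z = 0 (z = 7*(9²*0) = 7*(81*0) = 7*0 = 0)
z + G = 0 + 361 = 361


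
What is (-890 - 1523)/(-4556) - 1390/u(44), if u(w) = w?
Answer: -1556667/50116 ≈ -31.061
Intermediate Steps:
(-890 - 1523)/(-4556) - 1390/u(44) = (-890 - 1523)/(-4556) - 1390/44 = -2413*(-1/4556) - 1390*1/44 = 2413/4556 - 695/22 = -1556667/50116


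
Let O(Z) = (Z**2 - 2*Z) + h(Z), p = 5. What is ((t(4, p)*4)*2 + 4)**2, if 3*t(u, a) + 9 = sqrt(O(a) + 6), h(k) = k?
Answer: 5264/9 - 320*sqrt(26)/3 ≈ 40.993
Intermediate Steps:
O(Z) = Z**2 - Z (O(Z) = (Z**2 - 2*Z) + Z = Z**2 - Z)
t(u, a) = -3 + sqrt(6 + a*(-1 + a))/3 (t(u, a) = -3 + sqrt(a*(-1 + a) + 6)/3 = -3 + sqrt(6 + a*(-1 + a))/3)
((t(4, p)*4)*2 + 4)**2 = (((-3 + sqrt(6 + 5**2 - 1*5)/3)*4)*2 + 4)**2 = (((-3 + sqrt(6 + 25 - 5)/3)*4)*2 + 4)**2 = (((-3 + sqrt(26)/3)*4)*2 + 4)**2 = ((-12 + 4*sqrt(26)/3)*2 + 4)**2 = ((-24 + 8*sqrt(26)/3) + 4)**2 = (-20 + 8*sqrt(26)/3)**2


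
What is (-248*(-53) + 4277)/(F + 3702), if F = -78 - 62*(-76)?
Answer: 17421/8336 ≈ 2.0899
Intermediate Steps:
F = 4634 (F = -78 + 4712 = 4634)
(-248*(-53) + 4277)/(F + 3702) = (-248*(-53) + 4277)/(4634 + 3702) = (13144 + 4277)/8336 = 17421*(1/8336) = 17421/8336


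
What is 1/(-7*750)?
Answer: -1/5250 ≈ -0.00019048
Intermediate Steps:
1/(-7*750) = 1/(-5250) = -1/5250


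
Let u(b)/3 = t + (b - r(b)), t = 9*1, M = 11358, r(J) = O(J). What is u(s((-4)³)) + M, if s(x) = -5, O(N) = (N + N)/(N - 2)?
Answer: 79560/7 ≈ 11366.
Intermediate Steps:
O(N) = 2*N/(-2 + N) (O(N) = (2*N)/(-2 + N) = 2*N/(-2 + N))
r(J) = 2*J/(-2 + J)
t = 9
u(b) = 27 + 3*b - 6*b/(-2 + b) (u(b) = 3*(9 + (b - 2*b/(-2 + b))) = 3*(9 + b - 2*b/(-2 + b)) = 27 + 3*b - 6*b/(-2 + b))
u(s((-4)³)) + M = 3*(-18 + (-5)² + 5*(-5))/(-2 - 5) + 11358 = 3*(-18 + 25 - 25)/(-7) + 11358 = 3*(-⅐)*(-18) + 11358 = 54/7 + 11358 = 79560/7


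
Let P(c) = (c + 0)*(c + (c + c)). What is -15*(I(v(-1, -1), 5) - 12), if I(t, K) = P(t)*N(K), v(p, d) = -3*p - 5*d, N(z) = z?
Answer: -14220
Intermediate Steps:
v(p, d) = -5*d - 3*p
P(c) = 3*c² (P(c) = c*(c + 2*c) = c*(3*c) = 3*c²)
I(t, K) = 3*K*t² (I(t, K) = (3*t²)*K = 3*K*t²)
-15*(I(v(-1, -1), 5) - 12) = -15*(3*5*(-5*(-1) - 3*(-1))² - 12) = -15*(3*5*(5 + 3)² - 12) = -15*(3*5*8² - 12) = -15*(3*5*64 - 12) = -15*(960 - 12) = -15*948 = -14220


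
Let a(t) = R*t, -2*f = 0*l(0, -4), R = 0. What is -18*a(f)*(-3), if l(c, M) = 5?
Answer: 0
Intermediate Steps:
f = 0 (f = -0*5 = -½*0 = 0)
a(t) = 0 (a(t) = 0*t = 0)
-18*a(f)*(-3) = -18*0*(-3) = 0*(-3) = 0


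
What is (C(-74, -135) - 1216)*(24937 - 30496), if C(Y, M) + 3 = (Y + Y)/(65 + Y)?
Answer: 20055019/3 ≈ 6.6850e+6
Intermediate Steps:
C(Y, M) = -3 + 2*Y/(65 + Y) (C(Y, M) = -3 + (Y + Y)/(65 + Y) = -3 + (2*Y)/(65 + Y) = -3 + 2*Y/(65 + Y))
(C(-74, -135) - 1216)*(24937 - 30496) = ((-195 - 1*(-74))/(65 - 74) - 1216)*(24937 - 30496) = ((-195 + 74)/(-9) - 1216)*(-5559) = (-⅑*(-121) - 1216)*(-5559) = (121/9 - 1216)*(-5559) = -10823/9*(-5559) = 20055019/3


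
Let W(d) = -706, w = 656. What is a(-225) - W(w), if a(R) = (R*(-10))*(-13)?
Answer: -28544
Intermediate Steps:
a(R) = 130*R (a(R) = -10*R*(-13) = 130*R)
a(-225) - W(w) = 130*(-225) - 1*(-706) = -29250 + 706 = -28544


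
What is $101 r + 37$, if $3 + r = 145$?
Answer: $14379$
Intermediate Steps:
$r = 142$ ($r = -3 + 145 = 142$)
$101 r + 37 = 101 \cdot 142 + 37 = 14342 + 37 = 14379$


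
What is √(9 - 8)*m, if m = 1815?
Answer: 1815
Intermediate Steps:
√(9 - 8)*m = √(9 - 8)*1815 = √1*1815 = 1*1815 = 1815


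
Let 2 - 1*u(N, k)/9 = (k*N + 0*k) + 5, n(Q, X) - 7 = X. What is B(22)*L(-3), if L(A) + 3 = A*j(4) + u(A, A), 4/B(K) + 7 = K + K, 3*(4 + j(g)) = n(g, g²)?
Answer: -488/37 ≈ -13.189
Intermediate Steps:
n(Q, X) = 7 + X
j(g) = -5/3 + g²/3 (j(g) = -4 + (7 + g²)/3 = -4 + (7/3 + g²/3) = -5/3 + g²/3)
u(N, k) = -27 - 9*N*k (u(N, k) = 18 - 9*((k*N + 0*k) + 5) = 18 - 9*((N*k + 0) + 5) = 18 - 9*(N*k + 5) = 18 - 9*(5 + N*k) = 18 + (-45 - 9*N*k) = -27 - 9*N*k)
B(K) = 4/(-7 + 2*K) (B(K) = 4/(-7 + (K + K)) = 4/(-7 + 2*K))
L(A) = -30 - 9*A² + 11*A/3 (L(A) = -3 + (A*(-5/3 + (⅓)*4²) + (-27 - 9*A*A)) = -3 + (A*(-5/3 + (⅓)*16) + (-27 - 9*A²)) = -3 + (A*(-5/3 + 16/3) + (-27 - 9*A²)) = -3 + (A*(11/3) + (-27 - 9*A²)) = -3 + (11*A/3 + (-27 - 9*A²)) = -3 + (-27 - 9*A² + 11*A/3) = -30 - 9*A² + 11*A/3)
B(22)*L(-3) = (4/(-7 + 2*22))*(-30 - 9*(-3)² + (11/3)*(-3)) = (4/(-7 + 44))*(-30 - 9*9 - 11) = (4/37)*(-30 - 81 - 11) = (4*(1/37))*(-122) = (4/37)*(-122) = -488/37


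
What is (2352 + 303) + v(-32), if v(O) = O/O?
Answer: 2656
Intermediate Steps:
v(O) = 1
(2352 + 303) + v(-32) = (2352 + 303) + 1 = 2655 + 1 = 2656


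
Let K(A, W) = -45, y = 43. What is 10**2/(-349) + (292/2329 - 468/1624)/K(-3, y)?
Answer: -4201357591/14850239670 ≈ -0.28292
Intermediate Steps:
10**2/(-349) + (292/2329 - 468/1624)/K(-3, y) = 10**2/(-349) + (292/2329 - 468/1624)/(-45) = 100*(-1/349) + (292*(1/2329) - 468*1/1624)*(-1/45) = -100/349 + (292/2329 - 117/406)*(-1/45) = -100/349 - 153941/945574*(-1/45) = -100/349 + 153941/42550830 = -4201357591/14850239670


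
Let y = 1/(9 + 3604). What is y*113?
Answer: 113/3613 ≈ 0.031276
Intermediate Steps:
y = 1/3613 ≈ 0.00027678
y*113 = (1/3613)*113 = 113/3613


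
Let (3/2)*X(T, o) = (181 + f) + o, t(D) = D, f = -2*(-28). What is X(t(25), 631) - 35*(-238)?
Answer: 26726/3 ≈ 8908.7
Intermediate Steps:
f = 56
X(T, o) = 158 + 2*o/3 (X(T, o) = 2*((181 + 56) + o)/3 = 2*(237 + o)/3 = 158 + 2*o/3)
X(t(25), 631) - 35*(-238) = (158 + (⅔)*631) - 35*(-238) = (158 + 1262/3) + 8330 = 1736/3 + 8330 = 26726/3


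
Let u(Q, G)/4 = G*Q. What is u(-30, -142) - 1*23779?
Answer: -6739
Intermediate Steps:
u(Q, G) = 4*G*Q (u(Q, G) = 4*(G*Q) = 4*G*Q)
u(-30, -142) - 1*23779 = 4*(-142)*(-30) - 1*23779 = 17040 - 23779 = -6739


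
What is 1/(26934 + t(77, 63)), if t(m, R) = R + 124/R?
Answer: 63/1700935 ≈ 3.7038e-5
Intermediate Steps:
1/(26934 + t(77, 63)) = 1/(26934 + (63 + 124/63)) = 1/(26934 + 4093/63) = 1/(1700935/63) = 63/1700935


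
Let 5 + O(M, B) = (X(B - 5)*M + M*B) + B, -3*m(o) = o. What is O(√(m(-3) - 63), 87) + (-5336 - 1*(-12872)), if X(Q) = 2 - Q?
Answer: 7618 + 7*I*√62 ≈ 7618.0 + 55.118*I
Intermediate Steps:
m(o) = -o/3
O(M, B) = -5 + B + B*M + M*(7 - B) (O(M, B) = -5 + (((2 - (B - 5))*M + M*B) + B) = -5 + (((2 - (-5 + B))*M + B*M) + B) = -5 + (((2 + (5 - B))*M + B*M) + B) = -5 + (((7 - B)*M + B*M) + B) = -5 + ((M*(7 - B) + B*M) + B) = -5 + ((B*M + M*(7 - B)) + B) = -5 + (B + B*M + M*(7 - B)) = -5 + B + B*M + M*(7 - B))
O(√(m(-3) - 63), 87) + (-5336 - 1*(-12872)) = (-5 + 87 + 7*√(-⅓*(-3) - 63)) + (-5336 - 1*(-12872)) = (-5 + 87 + 7*√(1 - 63)) + (-5336 + 12872) = (-5 + 87 + 7*√(-62)) + 7536 = (-5 + 87 + 7*(I*√62)) + 7536 = (-5 + 87 + 7*I*√62) + 7536 = (82 + 7*I*√62) + 7536 = 7618 + 7*I*√62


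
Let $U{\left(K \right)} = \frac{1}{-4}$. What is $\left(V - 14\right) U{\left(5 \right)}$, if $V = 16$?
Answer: $- \frac{1}{2} \approx -0.5$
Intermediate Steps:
$U{\left(K \right)} = - \frac{1}{4}$
$\left(V - 14\right) U{\left(5 \right)} = \left(16 - 14\right) \left(- \frac{1}{4}\right) = 2 \left(- \frac{1}{4}\right) = - \frac{1}{2}$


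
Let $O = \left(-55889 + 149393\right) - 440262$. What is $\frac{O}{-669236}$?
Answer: $\frac{173379}{334618} \approx 0.51814$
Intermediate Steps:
$O = -346758$ ($O = 93504 - 440262 = -346758$)
$\frac{O}{-669236} = - \frac{346758}{-669236} = \left(-346758\right) \left(- \frac{1}{669236}\right) = \frac{173379}{334618}$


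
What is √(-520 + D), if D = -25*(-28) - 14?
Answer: √166 ≈ 12.884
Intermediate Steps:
D = 686 (D = 700 - 14 = 686)
√(-520 + D) = √(-520 + 686) = √166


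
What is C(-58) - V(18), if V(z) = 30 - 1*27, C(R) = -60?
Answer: -63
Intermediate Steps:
V(z) = 3 (V(z) = 30 - 27 = 3)
C(-58) - V(18) = -60 - 1*3 = -60 - 3 = -63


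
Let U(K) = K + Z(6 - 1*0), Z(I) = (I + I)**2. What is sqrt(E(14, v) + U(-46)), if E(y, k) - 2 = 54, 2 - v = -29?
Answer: sqrt(154) ≈ 12.410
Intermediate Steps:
v = 31 (v = 2 - 1*(-29) = 2 + 29 = 31)
E(y, k) = 56 (E(y, k) = 2 + 54 = 56)
Z(I) = 4*I**2 (Z(I) = (2*I)**2 = 4*I**2)
U(K) = 144 + K (U(K) = K + 4*(6 - 1*0)**2 = K + 4*(6 + 0)**2 = K + 4*6**2 = K + 4*36 = K + 144 = 144 + K)
sqrt(E(14, v) + U(-46)) = sqrt(56 + (144 - 46)) = sqrt(56 + 98) = sqrt(154)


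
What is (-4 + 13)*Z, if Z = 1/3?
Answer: 3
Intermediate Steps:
Z = 1/3 ≈ 0.33333
(-4 + 13)*Z = (-4 + 13)*(1/3) = 9*(1/3) = 3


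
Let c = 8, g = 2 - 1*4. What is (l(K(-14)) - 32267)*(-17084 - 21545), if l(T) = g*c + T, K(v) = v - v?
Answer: 1247060007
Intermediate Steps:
g = -2 (g = 2 - 4 = -2)
K(v) = 0
l(T) = -16 + T (l(T) = -2*8 + T = -16 + T)
(l(K(-14)) - 32267)*(-17084 - 21545) = ((-16 + 0) - 32267)*(-17084 - 21545) = (-16 - 32267)*(-38629) = -32283*(-38629) = 1247060007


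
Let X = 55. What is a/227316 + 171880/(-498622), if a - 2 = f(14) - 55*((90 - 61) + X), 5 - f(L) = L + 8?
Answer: -6897031175/18890793092 ≈ -0.36510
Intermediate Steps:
f(L) = -3 - L (f(L) = 5 - (L + 8) = 5 - (8 + L) = 5 + (-8 - L) = -3 - L)
a = -4635 (a = 2 + ((-3 - 1*14) - 55*((90 - 61) + 55)) = 2 + ((-3 - 14) - 55*(29 + 55)) = 2 + (-17 - 55*84) = 2 + (-17 - 4620) = 2 - 4637 = -4635)
a/227316 + 171880/(-498622) = -4635/227316 + 171880/(-498622) = -4635*1/227316 + 171880*(-1/498622) = -1545/75772 - 85940/249311 = -6897031175/18890793092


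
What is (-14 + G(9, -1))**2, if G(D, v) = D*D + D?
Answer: 5776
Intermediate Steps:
G(D, v) = D + D**2 (G(D, v) = D**2 + D = D + D**2)
(-14 + G(9, -1))**2 = (-14 + 9*(1 + 9))**2 = (-14 + 9*10)**2 = (-14 + 90)**2 = 76**2 = 5776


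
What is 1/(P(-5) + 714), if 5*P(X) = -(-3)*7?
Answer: 5/3591 ≈ 0.0013924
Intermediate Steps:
P(X) = 21/5 (P(X) = (-(-3)*7)/5 = (-1*(-21))/5 = (⅕)*21 = 21/5)
1/(P(-5) + 714) = 1/(21/5 + 714) = 1/(3591/5) = 5/3591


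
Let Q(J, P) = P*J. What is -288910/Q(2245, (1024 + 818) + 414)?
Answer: -28891/506472 ≈ -0.057044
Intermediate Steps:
Q(J, P) = J*P
-288910/Q(2245, (1024 + 818) + 414) = -288910*1/(2245*((1024 + 818) + 414)) = -288910*1/(2245*(1842 + 414)) = -288910/(2245*2256) = -288910/5064720 = -288910*1/5064720 = -28891/506472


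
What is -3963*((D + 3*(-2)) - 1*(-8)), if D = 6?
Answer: -31704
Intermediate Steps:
-3963*((D + 3*(-2)) - 1*(-8)) = -3963*((6 + 3*(-2)) - 1*(-8)) = -3963*((6 - 6) + 8) = -3963*(0 + 8) = -3963*8 = -31704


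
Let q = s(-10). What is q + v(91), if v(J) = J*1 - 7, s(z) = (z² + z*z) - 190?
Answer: 94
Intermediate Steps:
s(z) = -190 + 2*z² (s(z) = (z² + z²) - 190 = 2*z² - 190 = -190 + 2*z²)
v(J) = -7 + J (v(J) = J - 7 = -7 + J)
q = 10 (q = -190 + 2*(-10)² = -190 + 2*100 = -190 + 200 = 10)
q + v(91) = 10 + (-7 + 91) = 10 + 84 = 94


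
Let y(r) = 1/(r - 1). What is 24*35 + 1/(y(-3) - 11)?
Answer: 37796/45 ≈ 839.91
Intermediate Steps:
y(r) = 1/(-1 + r)
24*35 + 1/(y(-3) - 11) = 24*35 + 1/(1/(-1 - 3) - 11) = 840 + 1/(1/(-4) - 11) = 840 + 1/(-¼ - 11) = 840 + 1/(-45/4) = 840 - 4/45 = 37796/45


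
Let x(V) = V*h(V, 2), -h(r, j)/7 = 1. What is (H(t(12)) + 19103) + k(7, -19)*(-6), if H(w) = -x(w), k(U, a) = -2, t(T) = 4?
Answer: 19143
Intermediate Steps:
h(r, j) = -7 (h(r, j) = -7*1 = -7)
x(V) = -7*V (x(V) = V*(-7) = -7*V)
H(w) = 7*w (H(w) = -(-7)*w = 7*w)
(H(t(12)) + 19103) + k(7, -19)*(-6) = (7*4 + 19103) - 2*(-6) = (28 + 19103) + 12 = 19131 + 12 = 19143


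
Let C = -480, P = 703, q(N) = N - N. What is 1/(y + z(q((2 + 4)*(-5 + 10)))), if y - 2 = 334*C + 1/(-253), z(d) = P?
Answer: -253/40382596 ≈ -6.2651e-6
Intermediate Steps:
q(N) = 0
z(d) = 703
y = -40560455/253 (y = 2 + (334*(-480) + 1/(-253)) = 2 + (-160320 - 1/253) = 2 - 40560961/253 = -40560455/253 ≈ -1.6032e+5)
1/(y + z(q((2 + 4)*(-5 + 10)))) = 1/(-40560455/253 + 703) = 1/(-40382596/253) = -253/40382596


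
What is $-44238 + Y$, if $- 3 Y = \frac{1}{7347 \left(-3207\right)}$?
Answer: $- \frac{3126984573905}{70685487} \approx -44238.0$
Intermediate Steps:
$Y = \frac{1}{70685487}$ ($Y = - \frac{\frac{1}{7347} \frac{1}{-3207}}{3} = - \frac{\frac{1}{7347} \left(- \frac{1}{3207}\right)}{3} = \left(- \frac{1}{3}\right) \left(- \frac{1}{23561829}\right) = \frac{1}{70685487} \approx 1.4147 \cdot 10^{-8}$)
$-44238 + Y = -44238 + \frac{1}{70685487} = - \frac{3126984573905}{70685487}$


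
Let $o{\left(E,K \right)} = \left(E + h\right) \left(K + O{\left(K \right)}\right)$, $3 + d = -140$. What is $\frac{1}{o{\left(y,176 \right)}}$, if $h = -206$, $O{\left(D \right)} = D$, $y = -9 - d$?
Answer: $- \frac{1}{25344} \approx -3.9457 \cdot 10^{-5}$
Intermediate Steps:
$d = -143$ ($d = -3 - 140 = -143$)
$y = 134$ ($y = -9 - -143 = -9 + 143 = 134$)
$o{\left(E,K \right)} = 2 K \left(-206 + E\right)$ ($o{\left(E,K \right)} = \left(E - 206\right) \left(K + K\right) = \left(-206 + E\right) 2 K = 2 K \left(-206 + E\right)$)
$\frac{1}{o{\left(y,176 \right)}} = \frac{1}{2 \cdot 176 \left(-206 + 134\right)} = \frac{1}{2 \cdot 176 \left(-72\right)} = \frac{1}{-25344} = - \frac{1}{25344}$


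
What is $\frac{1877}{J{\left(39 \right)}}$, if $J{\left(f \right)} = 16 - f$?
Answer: $- \frac{1877}{23} \approx -81.609$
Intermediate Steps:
$\frac{1877}{J{\left(39 \right)}} = \frac{1877}{16 - 39} = \frac{1877}{-23} = 1877 \left(- \frac{1}{23}\right) = - \frac{1877}{23}$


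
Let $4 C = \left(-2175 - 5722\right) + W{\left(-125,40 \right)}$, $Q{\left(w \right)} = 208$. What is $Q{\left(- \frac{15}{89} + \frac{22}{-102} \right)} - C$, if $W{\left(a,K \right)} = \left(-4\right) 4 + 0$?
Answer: $\frac{8745}{4} \approx 2186.3$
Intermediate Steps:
$W{\left(a,K \right)} = -16$ ($W{\left(a,K \right)} = -16 + 0 = -16$)
$C = - \frac{7913}{4}$ ($C = \frac{\left(-2175 - 5722\right) - 16}{4} = \frac{-7897 - 16}{4} = \frac{1}{4} \left(-7913\right) = - \frac{7913}{4} \approx -1978.3$)
$Q{\left(- \frac{15}{89} + \frac{22}{-102} \right)} - C = 208 - - \frac{7913}{4} = 208 + \frac{7913}{4} = \frac{8745}{4}$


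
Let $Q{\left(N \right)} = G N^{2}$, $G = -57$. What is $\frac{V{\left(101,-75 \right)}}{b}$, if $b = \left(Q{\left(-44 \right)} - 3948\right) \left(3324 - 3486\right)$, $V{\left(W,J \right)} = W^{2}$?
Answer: $\frac{10201}{18516600} \approx 0.00055091$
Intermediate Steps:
$Q{\left(N \right)} = - 57 N^{2}$
$b = 18516600$ ($b = \left(- 57 \left(-44\right)^{2} - 3948\right) \left(3324 - 3486\right) = \left(\left(-57\right) 1936 - 3948\right) \left(-162\right) = \left(-110352 - 3948\right) \left(-162\right) = \left(-114300\right) \left(-162\right) = 18516600$)
$\frac{V{\left(101,-75 \right)}}{b} = \frac{101^{2}}{18516600} = 10201 \cdot \frac{1}{18516600} = \frac{10201}{18516600}$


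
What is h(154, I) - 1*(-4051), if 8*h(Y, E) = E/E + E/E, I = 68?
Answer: 16205/4 ≈ 4051.3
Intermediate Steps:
h(Y, E) = 1/4 (h(Y, E) = (E/E + E/E)/8 = (1 + 1)/8 = (1/8)*2 = 1/4)
h(154, I) - 1*(-4051) = 1/4 - 1*(-4051) = 1/4 + 4051 = 16205/4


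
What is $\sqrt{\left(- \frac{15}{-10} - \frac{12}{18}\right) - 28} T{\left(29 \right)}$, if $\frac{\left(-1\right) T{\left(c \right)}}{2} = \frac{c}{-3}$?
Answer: $\frac{29 i \sqrt{978}}{9} \approx 100.77 i$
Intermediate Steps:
$T{\left(c \right)} = \frac{2 c}{3}$ ($T{\left(c \right)} = - 2 \frac{c}{-3} = - 2 c \left(- \frac{1}{3}\right) = - 2 \left(- \frac{c}{3}\right) = \frac{2 c}{3}$)
$\sqrt{\left(- \frac{15}{-10} - \frac{12}{18}\right) - 28} T{\left(29 \right)} = \sqrt{\left(- \frac{15}{-10} - \frac{12}{18}\right) - 28} \cdot \frac{2}{3} \cdot 29 = \sqrt{\left(\left(-15\right) \left(- \frac{1}{10}\right) - \frac{2}{3}\right) - 28} \cdot \frac{58}{3} = \sqrt{\left(\frac{3}{2} - \frac{2}{3}\right) - 28} \cdot \frac{58}{3} = \sqrt{\frac{5}{6} - 28} \cdot \frac{58}{3} = \sqrt{- \frac{163}{6}} \cdot \frac{58}{3} = \frac{i \sqrt{978}}{6} \cdot \frac{58}{3} = \frac{29 i \sqrt{978}}{9}$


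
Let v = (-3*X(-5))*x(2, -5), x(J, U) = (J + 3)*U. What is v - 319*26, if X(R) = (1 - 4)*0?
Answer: -8294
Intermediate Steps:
X(R) = 0 (X(R) = -3*0 = 0)
x(J, U) = U*(3 + J) (x(J, U) = (3 + J)*U = U*(3 + J))
v = 0 (v = (-3*0)*(-5*(3 + 2)) = 0*(-5*5) = 0*(-25) = 0)
v - 319*26 = 0 - 319*26 = 0 - 8294 = -8294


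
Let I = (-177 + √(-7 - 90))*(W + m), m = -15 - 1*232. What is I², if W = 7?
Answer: 1798963200 - 20390400*I*√97 ≈ 1.799e+9 - 2.0082e+8*I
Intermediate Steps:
m = -247 (m = -15 - 232 = -247)
I = 42480 - 240*I*√97 (I = (-177 + √(-7 - 90))*(7 - 247) = (-177 + √(-97))*(-240) = (-177 + I*√97)*(-240) = 42480 - 240*I*√97 ≈ 42480.0 - 2363.7*I)
I² = (42480 - 240*I*√97)²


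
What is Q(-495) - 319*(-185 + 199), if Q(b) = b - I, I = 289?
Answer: -5250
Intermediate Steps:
Q(b) = -289 + b (Q(b) = b - 1*289 = b - 289 = -289 + b)
Q(-495) - 319*(-185 + 199) = (-289 - 495) - 319*(-185 + 199) = -784 - 319*14 = -784 - 4466 = -5250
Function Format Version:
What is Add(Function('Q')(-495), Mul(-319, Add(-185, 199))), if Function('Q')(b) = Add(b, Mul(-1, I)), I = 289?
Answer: -5250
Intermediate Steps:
Function('Q')(b) = Add(-289, b) (Function('Q')(b) = Add(b, Mul(-1, 289)) = Add(b, -289) = Add(-289, b))
Add(Function('Q')(-495), Mul(-319, Add(-185, 199))) = Add(Add(-289, -495), Mul(-319, Add(-185, 199))) = Add(-784, Mul(-319, 14)) = Add(-784, -4466) = -5250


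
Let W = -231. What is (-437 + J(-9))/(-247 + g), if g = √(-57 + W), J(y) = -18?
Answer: 112385/61297 + 5460*I*√2/61297 ≈ 1.8335 + 0.12597*I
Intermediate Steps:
g = 12*I*√2 (g = √(-57 - 231) = √(-288) = 12*I*√2 ≈ 16.971*I)
(-437 + J(-9))/(-247 + g) = (-437 - 18)/(-247 + 12*I*√2) = -455/(-247 + 12*I*√2)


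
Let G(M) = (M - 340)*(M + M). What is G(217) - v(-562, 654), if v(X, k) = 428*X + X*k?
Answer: 554702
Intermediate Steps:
G(M) = 2*M*(-340 + M) (G(M) = (-340 + M)*(2*M) = 2*M*(-340 + M))
G(217) - v(-562, 654) = 2*217*(-340 + 217) - (-562)*(428 + 654) = 2*217*(-123) - (-562)*1082 = -53382 - 1*(-608084) = -53382 + 608084 = 554702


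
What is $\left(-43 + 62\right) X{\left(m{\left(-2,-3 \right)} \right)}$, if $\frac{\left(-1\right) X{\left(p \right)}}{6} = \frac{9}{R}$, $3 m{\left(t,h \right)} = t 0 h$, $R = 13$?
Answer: $- \frac{1026}{13} \approx -78.923$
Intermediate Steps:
$m{\left(t,h \right)} = 0$ ($m{\left(t,h \right)} = \frac{t 0 h}{3} = \frac{0 h}{3} = \frac{1}{3} \cdot 0 = 0$)
$X{\left(p \right)} = - \frac{54}{13}$ ($X{\left(p \right)} = - 6 \cdot \frac{9}{13} = - 6 \cdot 9 \cdot \frac{1}{13} = \left(-6\right) \frac{9}{13} = - \frac{54}{13}$)
$\left(-43 + 62\right) X{\left(m{\left(-2,-3 \right)} \right)} = \left(-43 + 62\right) \left(- \frac{54}{13}\right) = 19 \left(- \frac{54}{13}\right) = - \frac{1026}{13}$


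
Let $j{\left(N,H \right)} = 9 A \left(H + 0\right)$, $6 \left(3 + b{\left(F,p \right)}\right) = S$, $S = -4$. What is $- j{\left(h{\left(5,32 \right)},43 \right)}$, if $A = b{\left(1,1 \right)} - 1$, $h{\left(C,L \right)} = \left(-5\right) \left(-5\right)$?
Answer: $1806$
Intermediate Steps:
$h{\left(C,L \right)} = 25$
$b{\left(F,p \right)} = - \frac{11}{3}$ ($b{\left(F,p \right)} = -3 + \frac{1}{6} \left(-4\right) = -3 - \frac{2}{3} = - \frac{11}{3}$)
$A = - \frac{14}{3}$ ($A = - \frac{11}{3} - 1 = - \frac{14}{3} \approx -4.6667$)
$j{\left(N,H \right)} = - 42 H$ ($j{\left(N,H \right)} = 9 \left(- \frac{14}{3}\right) \left(H + 0\right) = - 42 H$)
$- j{\left(h{\left(5,32 \right)},43 \right)} = - \left(-42\right) 43 = \left(-1\right) \left(-1806\right) = 1806$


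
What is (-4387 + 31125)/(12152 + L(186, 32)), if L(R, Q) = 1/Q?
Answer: 855616/388865 ≈ 2.2003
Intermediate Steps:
(-4387 + 31125)/(12152 + L(186, 32)) = (-4387 + 31125)/(12152 + 1/32) = 26738/(12152 + 1/32) = 26738/(388865/32) = 26738*(32/388865) = 855616/388865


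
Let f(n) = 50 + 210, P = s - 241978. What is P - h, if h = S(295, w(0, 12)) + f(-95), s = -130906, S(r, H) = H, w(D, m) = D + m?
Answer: -373156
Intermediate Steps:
P = -372884 (P = -130906 - 241978 = -372884)
f(n) = 260
h = 272 (h = (0 + 12) + 260 = 12 + 260 = 272)
P - h = -372884 - 1*272 = -372884 - 272 = -373156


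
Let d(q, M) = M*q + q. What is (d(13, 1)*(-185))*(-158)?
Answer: 759980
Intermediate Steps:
d(q, M) = q + M*q
(d(13, 1)*(-185))*(-158) = ((13*(1 + 1))*(-185))*(-158) = ((13*2)*(-185))*(-158) = (26*(-185))*(-158) = -4810*(-158) = 759980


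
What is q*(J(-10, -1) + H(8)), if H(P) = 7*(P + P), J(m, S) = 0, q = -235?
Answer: -26320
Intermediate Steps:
H(P) = 14*P (H(P) = 7*(2*P) = 14*P)
q*(J(-10, -1) + H(8)) = -235*(0 + 14*8) = -235*(0 + 112) = -235*112 = -26320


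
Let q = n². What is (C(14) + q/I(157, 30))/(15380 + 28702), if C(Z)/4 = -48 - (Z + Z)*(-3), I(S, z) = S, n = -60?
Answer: 1456/384493 ≈ 0.0037868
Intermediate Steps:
q = 3600 (q = (-60)² = 3600)
C(Z) = -192 + 24*Z (C(Z) = 4*(-48 - (Z + Z)*(-3)) = 4*(-48 - 2*Z*(-3)) = 4*(-48 - (-6)*Z) = 4*(-48 + 6*Z) = -192 + 24*Z)
(C(14) + q/I(157, 30))/(15380 + 28702) = ((-192 + 24*14) + 3600/157)/(15380 + 28702) = ((-192 + 336) + 3600*(1/157))/44082 = (144 + 3600/157)*(1/44082) = (26208/157)*(1/44082) = 1456/384493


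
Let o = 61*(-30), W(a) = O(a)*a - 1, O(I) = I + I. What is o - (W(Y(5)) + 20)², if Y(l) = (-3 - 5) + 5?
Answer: -3199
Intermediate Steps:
O(I) = 2*I
Y(l) = -3 (Y(l) = -8 + 5 = -3)
W(a) = -1 + 2*a² (W(a) = (2*a)*a - 1 = 2*a² - 1 = -1 + 2*a²)
o = -1830
o - (W(Y(5)) + 20)² = -1830 - ((-1 + 2*(-3)²) + 20)² = -1830 - ((-1 + 2*9) + 20)² = -1830 - ((-1 + 18) + 20)² = -1830 - (17 + 20)² = -1830 - 1*37² = -1830 - 1*1369 = -1830 - 1369 = -3199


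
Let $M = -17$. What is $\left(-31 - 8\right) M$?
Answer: $663$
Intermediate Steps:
$\left(-31 - 8\right) M = \left(-31 - 8\right) \left(-17\right) = \left(-39\right) \left(-17\right) = 663$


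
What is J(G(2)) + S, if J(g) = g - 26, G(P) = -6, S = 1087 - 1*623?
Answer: 432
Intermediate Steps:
S = 464 (S = 1087 - 623 = 464)
J(g) = -26 + g
J(G(2)) + S = (-26 - 6) + 464 = -32 + 464 = 432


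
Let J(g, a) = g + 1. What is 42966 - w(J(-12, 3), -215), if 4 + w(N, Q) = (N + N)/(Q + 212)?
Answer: 128888/3 ≈ 42963.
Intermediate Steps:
J(g, a) = 1 + g
w(N, Q) = -4 + 2*N/(212 + Q) (w(N, Q) = -4 + (N + N)/(Q + 212) = -4 + (2*N)/(212 + Q) = -4 + 2*N/(212 + Q))
42966 - w(J(-12, 3), -215) = 42966 - 2*(-424 + (1 - 12) - 2*(-215))/(212 - 215) = 42966 - 2*(-424 - 11 + 430)/(-3) = 42966 - 2*(-1)*(-5)/3 = 42966 - 1*10/3 = 42966 - 10/3 = 128888/3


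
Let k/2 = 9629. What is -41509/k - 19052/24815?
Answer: -1396949251/477887270 ≈ -2.9232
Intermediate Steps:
k = 19258 (k = 2*9629 = 19258)
-41509/k - 19052/24815 = -41509/19258 - 19052/24815 = -1396949251/477887270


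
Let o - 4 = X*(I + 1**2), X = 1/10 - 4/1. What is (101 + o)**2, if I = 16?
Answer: 149769/100 ≈ 1497.7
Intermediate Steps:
X = -39/10 (X = 1*(1/10) - 4*1 = 1/10 - 4 = -39/10 ≈ -3.9000)
o = -623/10 (o = 4 - 39*(16 + 1**2)/10 = 4 - 39*(16 + 1)/10 = 4 - 39/10*17 = 4 - 663/10 = -623/10 ≈ -62.300)
(101 + o)**2 = (101 - 623/10)**2 = (387/10)**2 = 149769/100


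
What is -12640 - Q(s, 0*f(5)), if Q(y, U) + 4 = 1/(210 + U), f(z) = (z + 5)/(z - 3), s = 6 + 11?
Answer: -2653561/210 ≈ -12636.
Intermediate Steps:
s = 17
f(z) = (5 + z)/(-3 + z)
Q(y, U) = -4 + 1/(210 + U)
-12640 - Q(s, 0*f(5)) = -12640 - (-839 - 0*(5 + 5)/(-3 + 5))/(210 + 0*((5 + 5)/(-3 + 5))) = -12640 - (-839 - 0*10/2)/(210 + 0*(10/2)) = -12640 - (-839 - 0*(1/2)*10)/(210 + 0*((1/2)*10)) = -12640 - (-839 - 0*5)/(210 + 0*5) = -12640 - (-839 - 4*0)/(210 + 0) = -12640 - (-839 + 0)/210 = -12640 - (-839)/210 = -12640 - 1*(-839/210) = -12640 + 839/210 = -2653561/210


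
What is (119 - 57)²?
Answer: 3844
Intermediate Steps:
(119 - 57)² = 62² = 3844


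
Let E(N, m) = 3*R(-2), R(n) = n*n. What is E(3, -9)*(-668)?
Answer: -8016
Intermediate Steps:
R(n) = n**2
E(N, m) = 12 (E(N, m) = 3*(-2)**2 = 3*4 = 12)
E(3, -9)*(-668) = 12*(-668) = -8016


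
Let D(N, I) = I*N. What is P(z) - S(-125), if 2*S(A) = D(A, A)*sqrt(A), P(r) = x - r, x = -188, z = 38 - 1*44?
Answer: -182 - 78125*I*sqrt(5)/2 ≈ -182.0 - 87346.0*I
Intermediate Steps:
z = -6 (z = 38 - 44 = -6)
P(r) = -188 - r
S(A) = A**(5/2)/2 (S(A) = ((A*A)*sqrt(A))/2 = (A**2*sqrt(A))/2 = A**(5/2)/2)
P(z) - S(-125) = (-188 - 1*(-6)) - (-125)**(5/2)/2 = (-188 + 6) - 78125*I*sqrt(5)/2 = -182 - 78125*I*sqrt(5)/2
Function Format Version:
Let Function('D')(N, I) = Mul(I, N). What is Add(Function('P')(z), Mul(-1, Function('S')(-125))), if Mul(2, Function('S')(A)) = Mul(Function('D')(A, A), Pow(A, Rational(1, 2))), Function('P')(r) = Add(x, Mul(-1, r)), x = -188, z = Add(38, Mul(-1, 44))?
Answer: Add(-182, Mul(Rational(-78125, 2), I, Pow(5, Rational(1, 2)))) ≈ Add(-182.00, Mul(-87346., I))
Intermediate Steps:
z = -6 (z = Add(38, -44) = -6)
Function('P')(r) = Add(-188, Mul(-1, r))
Function('S')(A) = Mul(Rational(1, 2), Pow(A, Rational(5, 2))) (Function('S')(A) = Mul(Rational(1, 2), Mul(Mul(A, A), Pow(A, Rational(1, 2)))) = Mul(Rational(1, 2), Mul(Pow(A, 2), Pow(A, Rational(1, 2)))) = Mul(Rational(1, 2), Pow(A, Rational(5, 2))))
Add(Function('P')(z), Mul(-1, Function('S')(-125))) = Add(Add(-188, Mul(-1, -6)), Mul(-1, Mul(Rational(1, 2), Pow(-125, Rational(5, 2))))) = Add(Add(-188, 6), Mul(-1, Mul(Rational(1, 2), Mul(78125, I, Pow(5, Rational(1, 2)))))) = Add(-182, Mul(-1, Mul(Rational(78125, 2), I, Pow(5, Rational(1, 2))))) = Add(-182, Mul(Rational(-78125, 2), I, Pow(5, Rational(1, 2))))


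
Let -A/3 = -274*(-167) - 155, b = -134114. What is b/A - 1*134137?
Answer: -18351014719/136809 ≈ -1.3414e+5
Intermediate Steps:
A = -136809 (A = -3*(-274*(-167) - 155) = -3*(45758 - 155) = -3*45603 = -136809)
b/A - 1*134137 = -134114/(-136809) - 1*134137 = -134114*(-1/136809) - 134137 = 134114/136809 - 134137 = -18351014719/136809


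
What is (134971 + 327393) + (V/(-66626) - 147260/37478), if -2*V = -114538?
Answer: 82465372644475/178357802 ≈ 4.6236e+5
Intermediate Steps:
V = 57269 (V = -1/2*(-114538) = 57269)
(134971 + 327393) + (V/(-66626) - 147260/37478) = (134971 + 327393) + (57269/(-66626) - 147260/37478) = 462364 + (57269*(-1/66626) - 147260*1/37478) = 462364 + (-57269/66626 - 73630/18739) = 462364 - 854119453/178357802 = 82465372644475/178357802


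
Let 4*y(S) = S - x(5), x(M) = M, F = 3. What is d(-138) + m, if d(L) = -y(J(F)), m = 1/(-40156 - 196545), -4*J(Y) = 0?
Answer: 1183501/946804 ≈ 1.2500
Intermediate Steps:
J(Y) = 0 (J(Y) = -¼*0 = 0)
y(S) = -5/4 + S/4 (y(S) = (S - 1*5)/4 = (S - 5)/4 = (-5 + S)/4 = -5/4 + S/4)
m = -1/236701 (m = 1/(-236701) = -1/236701 ≈ -4.2247e-6)
d(L) = 5/4 (d(L) = -(-5/4 + (¼)*0) = -(-5/4 + 0) = -1*(-5/4) = 5/4)
d(-138) + m = 5/4 - 1/236701 = 1183501/946804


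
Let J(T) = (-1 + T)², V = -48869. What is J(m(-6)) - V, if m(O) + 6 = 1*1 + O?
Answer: 49013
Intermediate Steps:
m(O) = -5 + O (m(O) = -6 + (1*1 + O) = -6 + (1 + O) = -5 + O)
J(m(-6)) - V = (-1 + (-5 - 6))² - 1*(-48869) = (-1 - 11)² + 48869 = (-12)² + 48869 = 144 + 48869 = 49013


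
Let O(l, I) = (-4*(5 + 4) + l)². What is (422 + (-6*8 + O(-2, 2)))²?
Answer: 3305124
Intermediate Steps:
O(l, I) = (-36 + l)² (O(l, I) = (-4*9 + l)² = (-36 + l)²)
(422 + (-6*8 + O(-2, 2)))² = (422 + (-6*8 + (-36 - 2)²))² = (422 + (-48 + (-38)²))² = (422 + (-48 + 1444))² = (422 + 1396)² = 1818² = 3305124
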